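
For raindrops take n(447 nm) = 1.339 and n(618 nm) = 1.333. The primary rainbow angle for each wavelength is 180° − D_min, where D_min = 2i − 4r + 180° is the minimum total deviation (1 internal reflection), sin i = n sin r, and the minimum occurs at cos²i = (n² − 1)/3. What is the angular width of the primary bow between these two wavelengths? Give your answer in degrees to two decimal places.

At 447 nm (n = 1.339): cos²i = 0.26431 → i = 59.062°, r = 39.834°, D_min = 138.786°, rainbow angle = 41.214°.
At 618 nm (n = 1.333): cos²i = 0.25896 → i = 59.410°, r = 40.225°, D_min = 137.922°, rainbow angle = 42.078°.
Angular width = |41.214° − 42.078°| = 0.865°.

0.86°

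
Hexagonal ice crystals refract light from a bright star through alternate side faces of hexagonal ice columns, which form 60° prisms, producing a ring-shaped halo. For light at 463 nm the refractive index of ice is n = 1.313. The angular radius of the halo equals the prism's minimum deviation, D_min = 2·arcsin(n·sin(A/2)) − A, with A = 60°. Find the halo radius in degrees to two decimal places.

n·sin(A/2) = 1.313 × sin 30° = 1.313 × 0.5000 = 0.6565.
D_min = 2·arcsin(0.6565) − 60° = 2 × 41.033° − 60° = 22.067°.

22.07°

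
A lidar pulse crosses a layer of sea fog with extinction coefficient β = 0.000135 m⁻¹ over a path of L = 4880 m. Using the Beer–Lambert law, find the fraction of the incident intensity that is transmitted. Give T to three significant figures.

0.517

τ = β·L = 0.000135 × 4880 = 0.6588.
T = exp(−0.6588) = 0.5175.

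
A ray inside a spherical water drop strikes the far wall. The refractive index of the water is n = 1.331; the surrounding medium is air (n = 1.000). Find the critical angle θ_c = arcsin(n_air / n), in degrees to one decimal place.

48.7°

sin θ_c = n_air / n = 1.000 / 1.331 = 0.7513.
θ_c = arcsin(0.7513) = 48.70°.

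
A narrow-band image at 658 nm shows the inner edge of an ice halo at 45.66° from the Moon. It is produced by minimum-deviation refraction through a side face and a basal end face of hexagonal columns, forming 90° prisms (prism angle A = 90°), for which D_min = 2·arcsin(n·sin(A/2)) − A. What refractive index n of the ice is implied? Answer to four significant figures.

1.310

Rearranging: n = sin((D_min + A)/2) / sin(A/2).
(D_min + A)/2 = (45.66° + 90°)/2 = 67.830°.
n = sin 67.830° / sin 45° = 0.9261 / 0.7071 = 1.3097.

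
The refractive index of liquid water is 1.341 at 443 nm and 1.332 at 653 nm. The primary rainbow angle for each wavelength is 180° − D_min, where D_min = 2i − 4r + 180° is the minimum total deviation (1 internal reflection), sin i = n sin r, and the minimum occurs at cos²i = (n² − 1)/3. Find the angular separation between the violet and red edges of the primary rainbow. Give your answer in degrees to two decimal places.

1.29°

At 443 nm (n = 1.341): cos²i = 0.26609 → i = 58.946°, r = 39.705°, D_min = 139.071°, rainbow angle = 40.929°.
At 653 nm (n = 1.332): cos²i = 0.25807 → i = 59.469°, r = 40.290°, D_min = 137.776°, rainbow angle = 42.224°.
Angular width = |40.929° − 42.224°| = 1.295°.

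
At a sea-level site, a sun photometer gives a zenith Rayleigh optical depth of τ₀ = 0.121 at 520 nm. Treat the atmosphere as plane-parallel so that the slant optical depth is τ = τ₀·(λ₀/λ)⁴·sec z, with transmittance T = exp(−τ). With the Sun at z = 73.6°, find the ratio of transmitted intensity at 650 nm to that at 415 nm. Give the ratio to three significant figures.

Airmass: sec 73.6° = 3.5418.
τ(650 nm) = 0.121 × (520/650)⁴ × 3.5418 = 0.121 × 0.4096 × 3.5418 = 0.1755.
τ(415 nm) = 0.121 × (520/415)⁴ × 3.5418 = 0.121 × 2.4650 × 3.5418 = 1.0564.
T(650)/T(415) = exp(τ_B − τ_A) = exp(0.8809) = 2.4130.

2.41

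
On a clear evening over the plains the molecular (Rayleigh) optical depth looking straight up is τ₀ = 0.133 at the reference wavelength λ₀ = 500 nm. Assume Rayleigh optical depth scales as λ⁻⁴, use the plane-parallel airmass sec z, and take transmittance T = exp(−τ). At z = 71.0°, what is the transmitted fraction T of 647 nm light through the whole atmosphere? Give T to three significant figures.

0.864

sec 71.0° = 3.0716.
τ = 0.133 × (500/647)⁴ × 3.0716 = 0.133 × 0.3567 × 3.0716 = 0.1457.
T = exp(−0.1457) = 0.8644.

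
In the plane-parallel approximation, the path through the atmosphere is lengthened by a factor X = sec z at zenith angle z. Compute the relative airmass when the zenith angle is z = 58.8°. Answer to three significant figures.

X = sec z = 1/cos 58.8° = 1/0.5180 = 1.9304.

1.93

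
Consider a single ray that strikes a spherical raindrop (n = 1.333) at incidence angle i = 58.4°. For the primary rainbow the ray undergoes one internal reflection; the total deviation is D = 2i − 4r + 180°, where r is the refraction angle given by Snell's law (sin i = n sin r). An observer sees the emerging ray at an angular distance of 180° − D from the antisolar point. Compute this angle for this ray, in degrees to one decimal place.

42.1°

sin r = sin 58.4° / 1.333 = 0.8517/1.333 = 0.6390; r = 39.71°.
D = 2·58.4° − 4·39.71° + 180° = 116.80° − 158.86° + 180° = 137.94°.
Angle from antisolar point = 180° − D = 42.06°.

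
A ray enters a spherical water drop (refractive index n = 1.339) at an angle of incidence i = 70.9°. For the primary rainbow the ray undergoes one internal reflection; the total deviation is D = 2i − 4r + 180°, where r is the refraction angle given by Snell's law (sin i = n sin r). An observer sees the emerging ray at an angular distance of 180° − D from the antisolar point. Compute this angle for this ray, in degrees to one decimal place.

37.7°

sin r = sin 70.9° / 1.339 = 0.9449/1.339 = 0.7057; r = 44.89°.
D = 2·70.9° − 4·44.89° + 180° = 141.80° − 179.55° + 180° = 142.25°.
Angle from antisolar point = 180° − D = 37.75°.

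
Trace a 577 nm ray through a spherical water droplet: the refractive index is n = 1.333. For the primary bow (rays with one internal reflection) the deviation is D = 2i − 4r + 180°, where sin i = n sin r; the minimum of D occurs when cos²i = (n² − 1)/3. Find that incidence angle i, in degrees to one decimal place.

cos²i = (1.333² − 1)/3 = (1.77689 − 1)/3 = 0.25896.
cos i = 0.50888, so i = 59.410°.

59.4°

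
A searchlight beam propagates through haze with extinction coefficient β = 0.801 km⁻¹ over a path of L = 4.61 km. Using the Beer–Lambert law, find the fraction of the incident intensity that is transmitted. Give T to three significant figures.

0.0249

τ = β·L = 0.801 × 4.61 = 3.6926.
T = exp(−3.6926) = 0.0249.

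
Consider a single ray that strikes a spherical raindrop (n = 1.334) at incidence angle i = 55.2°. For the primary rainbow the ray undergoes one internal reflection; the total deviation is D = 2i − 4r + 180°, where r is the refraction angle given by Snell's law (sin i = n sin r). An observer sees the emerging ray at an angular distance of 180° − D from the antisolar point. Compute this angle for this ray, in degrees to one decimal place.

sin r = sin 55.2° / 1.334 = 0.8211/1.334 = 0.6156; r = 37.99°.
D = 2·55.2° − 4·37.99° + 180° = 110.40° − 151.97° + 180° = 138.43°.
Angle from antisolar point = 180° − D = 41.57°.

41.6°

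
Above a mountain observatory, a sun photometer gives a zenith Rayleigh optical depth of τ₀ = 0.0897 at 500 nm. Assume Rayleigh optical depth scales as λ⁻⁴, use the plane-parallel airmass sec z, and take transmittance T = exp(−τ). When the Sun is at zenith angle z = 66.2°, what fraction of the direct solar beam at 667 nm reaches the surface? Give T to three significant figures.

sec 66.2° = 2.4780.
τ = 0.0897 × (500/667)⁴ × 2.4780 = 0.0897 × 0.3158 × 2.4780 = 0.0702.
T = exp(−0.0702) = 0.9322.

0.932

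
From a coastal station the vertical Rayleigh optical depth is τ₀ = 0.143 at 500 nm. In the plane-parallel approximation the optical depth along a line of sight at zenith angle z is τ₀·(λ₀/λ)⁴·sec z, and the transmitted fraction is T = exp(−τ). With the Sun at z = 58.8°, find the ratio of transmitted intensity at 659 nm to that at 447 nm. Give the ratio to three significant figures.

Airmass: sec 58.8° = 1.9304.
τ(659 nm) = 0.143 × (500/659)⁴ × 1.9304 = 0.143 × 0.3314 × 1.9304 = 0.0915.
τ(447 nm) = 0.143 × (500/447)⁴ × 1.9304 = 0.143 × 1.5655 × 1.9304 = 0.4321.
T(659)/T(447) = exp(τ_B − τ_A) = exp(0.3407) = 1.4059.

1.41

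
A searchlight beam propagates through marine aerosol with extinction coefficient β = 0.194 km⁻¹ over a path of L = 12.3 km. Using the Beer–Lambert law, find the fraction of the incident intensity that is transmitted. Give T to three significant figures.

τ = β·L = 0.194 × 12.3 = 2.3862.
T = exp(−2.3862) = 0.0920.

0.0920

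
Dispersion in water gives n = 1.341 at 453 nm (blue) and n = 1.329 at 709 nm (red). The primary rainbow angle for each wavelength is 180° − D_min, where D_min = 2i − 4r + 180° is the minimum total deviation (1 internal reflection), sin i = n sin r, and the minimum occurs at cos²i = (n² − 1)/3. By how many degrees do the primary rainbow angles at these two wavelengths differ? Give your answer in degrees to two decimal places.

At 453 nm (n = 1.341): cos²i = 0.26609 → i = 58.946°, r = 39.705°, D_min = 139.071°, rainbow angle = 40.929°.
At 709 nm (n = 1.329): cos²i = 0.25541 → i = 59.643°, r = 40.487°, D_min = 137.337°, rainbow angle = 42.663°.
Angular width = |40.929° − 42.663°| = 1.735°.

1.73°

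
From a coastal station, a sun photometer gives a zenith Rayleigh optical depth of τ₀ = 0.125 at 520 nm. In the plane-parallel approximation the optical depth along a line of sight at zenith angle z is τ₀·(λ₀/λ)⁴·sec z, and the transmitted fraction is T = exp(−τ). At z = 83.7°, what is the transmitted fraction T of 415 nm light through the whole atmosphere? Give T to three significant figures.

sec 83.7° = 9.1129.
τ = 0.125 × (520/415)⁴ × 9.1129 = 0.125 × 2.4650 × 9.1129 = 2.8079.
T = exp(−2.8079) = 0.0603.

0.0603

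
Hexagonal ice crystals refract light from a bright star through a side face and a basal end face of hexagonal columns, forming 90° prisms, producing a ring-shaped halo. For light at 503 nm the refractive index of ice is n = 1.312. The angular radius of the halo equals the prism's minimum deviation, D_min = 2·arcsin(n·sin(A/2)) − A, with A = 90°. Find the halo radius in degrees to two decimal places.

46.17°

n·sin(A/2) = 1.312 × sin 45° = 1.312 × 0.7071 = 0.9277.
D_min = 2·arcsin(0.9277) − 90° = 2 × 68.083° − 90° = 46.166°.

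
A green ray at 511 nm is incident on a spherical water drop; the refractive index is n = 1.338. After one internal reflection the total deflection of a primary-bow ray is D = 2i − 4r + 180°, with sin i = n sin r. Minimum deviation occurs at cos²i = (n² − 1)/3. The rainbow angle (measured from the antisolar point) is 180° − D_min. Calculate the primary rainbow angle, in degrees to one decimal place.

cos²i = (1.79024 − 1)/3 = 0.26341; i = arccos(0.51324) = 59.120°.
sin r = sin 59.120°/1.338 = 0.64144; r = 39.899°.
D_min = 2·59.120° − 4·39.899° + 180° = 138.643°.
Rainbow angle = 180° − D_min = 41.357°.

41.4°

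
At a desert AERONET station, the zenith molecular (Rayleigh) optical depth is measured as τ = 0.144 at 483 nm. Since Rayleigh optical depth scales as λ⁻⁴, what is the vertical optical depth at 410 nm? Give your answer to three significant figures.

0.277

τ(410 nm) = τ(483 nm) × (483/410)⁴ = 0.144 × (1.1780)⁴ = 0.144 × 1.9260 = 0.2773.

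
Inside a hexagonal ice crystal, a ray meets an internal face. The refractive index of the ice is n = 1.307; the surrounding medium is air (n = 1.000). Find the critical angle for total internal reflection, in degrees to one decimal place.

49.9°

sin θ_c = n_air / n = 1.000 / 1.307 = 0.7651.
θ_c = arcsin(0.7651) = 49.92°.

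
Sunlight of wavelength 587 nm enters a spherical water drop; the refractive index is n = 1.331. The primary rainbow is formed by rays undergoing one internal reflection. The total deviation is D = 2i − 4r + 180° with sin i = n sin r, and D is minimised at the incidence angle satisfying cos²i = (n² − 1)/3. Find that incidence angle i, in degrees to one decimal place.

cos²i = (1.331² − 1)/3 = (1.77156 − 1)/3 = 0.25719.
cos i = 0.50714, so i = 59.527°.

59.5°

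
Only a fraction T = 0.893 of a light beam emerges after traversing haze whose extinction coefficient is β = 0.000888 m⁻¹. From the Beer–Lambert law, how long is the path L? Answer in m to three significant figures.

127 m

Beer–Lambert: T = exp(−βL) ⇒ L = −ln(T)/β = −ln(0.893)/0.000888 = 0.1132/0.000888 = 127.4 m.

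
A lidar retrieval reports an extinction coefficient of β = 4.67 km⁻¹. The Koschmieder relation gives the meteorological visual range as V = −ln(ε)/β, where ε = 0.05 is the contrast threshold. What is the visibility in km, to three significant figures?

0.641 km

V = −ln(0.05) / 4.67 = 2.996 / 4.67 = 0.6415 km.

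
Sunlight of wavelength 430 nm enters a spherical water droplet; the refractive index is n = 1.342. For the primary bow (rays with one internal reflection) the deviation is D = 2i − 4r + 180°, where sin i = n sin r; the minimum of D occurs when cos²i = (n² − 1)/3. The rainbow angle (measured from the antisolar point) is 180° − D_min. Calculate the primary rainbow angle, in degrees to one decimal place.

40.8°

cos²i = (1.80096 − 1)/3 = 0.26699; i = arccos(0.51671) = 58.888°.
sin r = sin 58.888°/1.342 = 0.63797; r = 39.641°.
D_min = 2·58.888° − 4·39.641° + 180° = 139.213°.
Rainbow angle = 180° − D_min = 40.787°.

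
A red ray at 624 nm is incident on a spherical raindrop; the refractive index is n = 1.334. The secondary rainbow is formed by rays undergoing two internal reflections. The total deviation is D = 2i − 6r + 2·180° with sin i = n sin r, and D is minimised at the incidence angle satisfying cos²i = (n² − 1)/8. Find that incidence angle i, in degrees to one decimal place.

cos²i = (1.334² − 1)/8 = (1.77956 − 1)/8 = 0.09744.
cos i = 0.31216, so i = 71.810°.

71.8°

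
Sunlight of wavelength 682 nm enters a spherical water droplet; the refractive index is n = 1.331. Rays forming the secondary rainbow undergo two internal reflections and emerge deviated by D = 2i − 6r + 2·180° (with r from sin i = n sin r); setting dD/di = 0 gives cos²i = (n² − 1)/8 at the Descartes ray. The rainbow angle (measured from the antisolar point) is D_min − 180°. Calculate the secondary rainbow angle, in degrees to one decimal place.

cos²i = (1.77156 − 1)/8 = 0.09645; i = arccos(0.31056) = 71.907°.
sin r = sin 71.907°/1.331 = 0.71417; r = 45.575°.
D_min = 2·71.907° − 6·45.575° + 360° = 230.365°.
Rainbow angle = D_min − 180° = 50.365°.

50.4°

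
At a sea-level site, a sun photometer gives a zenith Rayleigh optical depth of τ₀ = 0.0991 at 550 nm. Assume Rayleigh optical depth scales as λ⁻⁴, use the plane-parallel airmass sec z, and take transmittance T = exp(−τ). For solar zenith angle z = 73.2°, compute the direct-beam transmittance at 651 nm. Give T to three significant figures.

sec 73.2° = 3.4598.
τ = 0.0991 × (550/651)⁴ × 3.4598 = 0.0991 × 0.5095 × 3.4598 = 0.1747.
T = exp(−0.1747) = 0.8397.

0.840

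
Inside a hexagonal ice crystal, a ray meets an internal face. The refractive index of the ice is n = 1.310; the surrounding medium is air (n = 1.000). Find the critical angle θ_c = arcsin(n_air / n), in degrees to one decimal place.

sin θ_c = n_air / n = 1.000 / 1.310 = 0.7634.
θ_c = arcsin(0.7634) = 49.76°.

49.8°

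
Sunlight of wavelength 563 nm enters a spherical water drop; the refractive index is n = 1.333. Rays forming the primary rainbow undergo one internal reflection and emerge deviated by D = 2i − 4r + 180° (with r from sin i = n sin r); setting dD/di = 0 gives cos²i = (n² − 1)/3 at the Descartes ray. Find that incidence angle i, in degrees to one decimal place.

cos²i = (1.333² − 1)/3 = (1.77689 − 1)/3 = 0.25896.
cos i = 0.50888, so i = 59.410°.

59.4°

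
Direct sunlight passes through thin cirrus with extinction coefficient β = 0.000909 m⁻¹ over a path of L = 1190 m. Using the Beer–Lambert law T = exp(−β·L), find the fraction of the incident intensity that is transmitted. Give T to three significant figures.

τ = β·L = 0.000909 × 1190 = 1.0817.
T = exp(−1.0817) = 0.3390.

0.339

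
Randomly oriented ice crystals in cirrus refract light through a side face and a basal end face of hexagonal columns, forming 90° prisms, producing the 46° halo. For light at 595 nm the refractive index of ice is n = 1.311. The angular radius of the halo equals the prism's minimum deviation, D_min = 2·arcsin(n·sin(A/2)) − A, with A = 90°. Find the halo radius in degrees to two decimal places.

n·sin(A/2) = 1.311 × sin 45° = 1.311 × 0.7071 = 0.9270.
D_min = 2·arcsin(0.9270) − 90° = 2 × 67.974° − 90° = 45.949°.

45.95°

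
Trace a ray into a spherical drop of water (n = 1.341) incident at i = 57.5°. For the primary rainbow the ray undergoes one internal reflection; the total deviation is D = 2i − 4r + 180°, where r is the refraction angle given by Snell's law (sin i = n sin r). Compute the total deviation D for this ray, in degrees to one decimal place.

139.1°

sin r = sin 57.5° / 1.341 = 0.8434/1.341 = 0.6289; r = 38.97°.
D = 2·57.5° − 4·38.97° + 180° = 115.00° − 155.88° + 180° = 139.12°.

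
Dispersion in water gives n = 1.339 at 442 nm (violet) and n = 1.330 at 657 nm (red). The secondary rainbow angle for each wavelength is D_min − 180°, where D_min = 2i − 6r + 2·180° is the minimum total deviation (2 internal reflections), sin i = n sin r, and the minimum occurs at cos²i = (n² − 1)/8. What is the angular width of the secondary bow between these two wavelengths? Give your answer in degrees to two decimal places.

2.35°

At 442 nm (n = 1.339): cos²i = 0.09912 → i = 71.650°, r = 45.141°, D_min = 232.451°, rainbow angle = 52.451°.
At 657 nm (n = 1.330): cos²i = 0.09611 → i = 71.940°, r = 45.630°, D_min = 230.101°, rainbow angle = 50.101°.
Angular width = |52.451° − 50.101°| = 2.350°.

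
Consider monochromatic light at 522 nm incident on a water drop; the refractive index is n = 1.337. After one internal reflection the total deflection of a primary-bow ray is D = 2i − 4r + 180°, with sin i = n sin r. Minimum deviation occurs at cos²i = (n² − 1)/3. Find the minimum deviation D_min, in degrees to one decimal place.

138.5°

cos²i = (1.78757 − 1)/3 = 0.26252; i = arccos(0.51237) = 59.178°.
sin r = sin 59.178°/1.337 = 0.64231; r = 39.964°.
D_min = 2·59.178° − 4·39.964° + 180° = 138.500°.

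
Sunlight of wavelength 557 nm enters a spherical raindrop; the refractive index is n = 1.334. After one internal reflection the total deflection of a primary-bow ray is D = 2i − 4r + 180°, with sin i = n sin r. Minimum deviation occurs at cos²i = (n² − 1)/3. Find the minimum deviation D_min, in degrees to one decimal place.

cos²i = (1.77956 − 1)/3 = 0.25985; i = arccos(0.50976) = 59.352°.
sin r = sin 59.352°/1.334 = 0.64492; r = 40.159°.
D_min = 2·59.352° − 4·40.159° + 180° = 138.067°.

138.1°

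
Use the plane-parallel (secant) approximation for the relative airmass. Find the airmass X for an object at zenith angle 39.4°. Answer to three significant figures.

1.29

X = sec z = 1/cos 39.4° = 1/0.7727 = 1.2941.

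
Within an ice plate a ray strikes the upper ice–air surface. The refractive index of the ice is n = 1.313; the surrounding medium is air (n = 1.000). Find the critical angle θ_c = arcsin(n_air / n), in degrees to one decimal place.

sin θ_c = n_air / n = 1.000 / 1.313 = 0.7616.
θ_c = arcsin(0.7616) = 49.61°.

49.6°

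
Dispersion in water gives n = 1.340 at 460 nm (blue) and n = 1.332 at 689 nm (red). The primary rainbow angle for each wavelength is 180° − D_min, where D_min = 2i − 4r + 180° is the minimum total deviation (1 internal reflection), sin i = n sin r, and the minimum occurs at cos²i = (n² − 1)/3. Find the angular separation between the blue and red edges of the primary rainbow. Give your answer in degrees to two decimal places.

At 460 nm (n = 1.340): cos²i = 0.26520 → i = 59.004°, r = 39.770°, D_min = 138.929°, rainbow angle = 41.071°.
At 689 nm (n = 1.332): cos²i = 0.25807 → i = 59.469°, r = 40.290°, D_min = 137.776°, rainbow angle = 42.224°.
Angular width = |41.071° − 42.224°| = 1.153°.

1.15°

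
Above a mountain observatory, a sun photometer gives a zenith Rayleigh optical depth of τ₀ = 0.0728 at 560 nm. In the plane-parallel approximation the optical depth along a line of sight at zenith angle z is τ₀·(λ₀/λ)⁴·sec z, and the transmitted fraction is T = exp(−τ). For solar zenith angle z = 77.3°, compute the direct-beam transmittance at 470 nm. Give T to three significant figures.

sec 77.3° = 4.5486.
τ = 0.0728 × (560/470)⁴ × 4.5486 = 0.0728 × 2.0154 × 4.5486 = 0.6674.
T = exp(−0.6674) = 0.5131.

0.513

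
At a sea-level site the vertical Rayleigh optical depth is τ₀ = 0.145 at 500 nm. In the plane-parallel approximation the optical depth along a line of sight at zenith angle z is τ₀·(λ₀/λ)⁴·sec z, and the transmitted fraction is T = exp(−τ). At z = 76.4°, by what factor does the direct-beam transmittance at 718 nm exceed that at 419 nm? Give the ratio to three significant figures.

3.02

Airmass: sec 76.4° = 4.2527.
τ(718 nm) = 0.145 × (500/718)⁴ × 4.2527 = 0.145 × 0.2352 × 4.2527 = 0.1450.
τ(419 nm) = 0.145 × (500/419)⁴ × 4.2527 = 0.145 × 2.0278 × 4.2527 = 1.2504.
T(718)/T(419) = exp(τ_B − τ_A) = exp(1.1054) = 3.0205.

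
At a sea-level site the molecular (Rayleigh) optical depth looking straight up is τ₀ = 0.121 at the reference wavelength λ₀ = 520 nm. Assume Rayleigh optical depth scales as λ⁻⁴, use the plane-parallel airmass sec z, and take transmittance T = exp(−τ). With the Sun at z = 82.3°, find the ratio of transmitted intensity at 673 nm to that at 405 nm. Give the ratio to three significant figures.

8.43

Airmass: sec 82.3° = 7.4635.
τ(673 nm) = 0.121 × (520/673)⁴ × 7.4635 = 0.121 × 0.3564 × 7.4635 = 0.3219.
τ(405 nm) = 0.121 × (520/405)⁴ × 7.4635 = 0.121 × 2.7176 × 7.4635 = 2.4542.
T(673)/T(405) = exp(τ_B − τ_A) = exp(2.1324) = 8.4349.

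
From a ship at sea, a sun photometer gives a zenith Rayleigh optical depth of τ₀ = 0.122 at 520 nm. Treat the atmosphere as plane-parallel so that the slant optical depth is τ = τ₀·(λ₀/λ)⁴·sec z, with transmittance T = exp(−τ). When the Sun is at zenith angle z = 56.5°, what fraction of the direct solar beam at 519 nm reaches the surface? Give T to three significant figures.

0.800

sec 56.5° = 1.8118.
τ = 0.122 × (520/519)⁴ × 1.8118 = 0.122 × 1.0077 × 1.8118 = 0.2227.
T = exp(−0.2227) = 0.8003.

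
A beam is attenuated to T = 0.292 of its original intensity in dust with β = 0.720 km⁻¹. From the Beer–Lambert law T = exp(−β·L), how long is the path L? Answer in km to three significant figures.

Beer–Lambert: T = exp(−βL) ⇒ L = −ln(T)/β = −ln(0.292)/0.720 = 1.2310/0.720 = 1.71 km.

1.71 km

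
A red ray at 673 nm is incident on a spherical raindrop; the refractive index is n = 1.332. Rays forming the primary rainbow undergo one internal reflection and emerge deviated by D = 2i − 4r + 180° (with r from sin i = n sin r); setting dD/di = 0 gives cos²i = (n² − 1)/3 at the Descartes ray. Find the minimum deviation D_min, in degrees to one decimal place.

cos²i = (1.77422 − 1)/3 = 0.25807; i = arccos(0.50801) = 59.469°.
sin r = sin 59.469°/1.332 = 0.64666; r = 40.290°.
D_min = 2·59.469° − 4·40.290° + 180° = 137.776°.

137.8°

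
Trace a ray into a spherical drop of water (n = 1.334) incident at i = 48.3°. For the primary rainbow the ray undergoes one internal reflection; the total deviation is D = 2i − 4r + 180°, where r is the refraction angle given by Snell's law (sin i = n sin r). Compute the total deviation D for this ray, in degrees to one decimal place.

sin r = sin 48.3° / 1.334 = 0.7466/1.334 = 0.5597; r = 34.03°.
D = 2·48.3° − 4·34.03° + 180° = 96.60° − 136.14° + 180° = 140.46°.

140.5°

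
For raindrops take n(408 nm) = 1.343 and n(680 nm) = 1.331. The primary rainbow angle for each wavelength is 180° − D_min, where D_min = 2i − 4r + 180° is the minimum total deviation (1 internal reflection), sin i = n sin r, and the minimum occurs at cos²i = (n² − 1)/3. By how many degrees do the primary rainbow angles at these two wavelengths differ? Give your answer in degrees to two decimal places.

1.72°

At 408 nm (n = 1.343): cos²i = 0.26788 → i = 58.830°, r = 39.577°, D_min = 139.354°, rainbow angle = 40.646°.
At 680 nm (n = 1.331): cos²i = 0.25719 → i = 59.527°, r = 40.356°, D_min = 137.630°, rainbow angle = 42.370°.
Angular width = |40.646° − 42.370°| = 1.724°.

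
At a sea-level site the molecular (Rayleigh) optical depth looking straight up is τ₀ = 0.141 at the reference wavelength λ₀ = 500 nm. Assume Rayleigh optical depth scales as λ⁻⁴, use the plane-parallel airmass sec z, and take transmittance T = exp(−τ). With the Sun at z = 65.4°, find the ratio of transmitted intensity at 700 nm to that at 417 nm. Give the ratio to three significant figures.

1.84

Airmass: sec 65.4° = 2.4022.
τ(700 nm) = 0.141 × (500/700)⁴ × 2.4022 = 0.141 × 0.2603 × 2.4022 = 0.0882.
τ(417 nm) = 0.141 × (500/417)⁴ × 2.4022 = 0.141 × 2.0670 × 2.4022 = 0.7001.
T(700)/T(417) = exp(τ_B − τ_A) = exp(0.6119) = 1.8440.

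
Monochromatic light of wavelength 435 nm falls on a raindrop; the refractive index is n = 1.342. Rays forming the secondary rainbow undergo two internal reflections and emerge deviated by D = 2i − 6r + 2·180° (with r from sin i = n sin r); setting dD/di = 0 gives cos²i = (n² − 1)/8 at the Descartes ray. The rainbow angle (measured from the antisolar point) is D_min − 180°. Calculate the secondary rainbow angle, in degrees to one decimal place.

53.2°

cos²i = (1.80096 − 1)/8 = 0.10012; i = arccos(0.31642) = 71.554°.
sin r = sin 71.554°/1.342 = 0.70687; r = 44.981°.
D_min = 2·71.554° − 6·44.981° + 360° = 233.222°.
Rainbow angle = D_min − 180° = 53.222°.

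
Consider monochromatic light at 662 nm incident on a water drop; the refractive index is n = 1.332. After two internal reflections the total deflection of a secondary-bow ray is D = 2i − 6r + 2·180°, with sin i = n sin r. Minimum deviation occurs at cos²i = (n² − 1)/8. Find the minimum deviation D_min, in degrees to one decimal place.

cos²i = (1.77422 − 1)/8 = 0.09678; i = arccos(0.31109) = 71.875°.
sin r = sin 71.875°/1.332 = 0.71350; r = 45.520°.
D_min = 2·71.875° − 6·45.520° + 360° = 230.628°.

230.6°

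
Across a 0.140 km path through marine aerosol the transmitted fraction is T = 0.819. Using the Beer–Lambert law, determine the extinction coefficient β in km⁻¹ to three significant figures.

1.43 km⁻¹

Beer–Lambert: T = exp(−βL) ⇒ β = −ln(T)/L = −ln(0.819)/0.140 = 0.1997/0.140 = 1.426 km⁻¹.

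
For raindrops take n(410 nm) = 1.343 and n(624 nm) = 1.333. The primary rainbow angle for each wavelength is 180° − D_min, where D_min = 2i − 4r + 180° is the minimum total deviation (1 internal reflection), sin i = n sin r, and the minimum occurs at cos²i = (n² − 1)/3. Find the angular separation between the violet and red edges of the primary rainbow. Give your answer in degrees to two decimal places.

1.43°

At 410 nm (n = 1.343): cos²i = 0.26788 → i = 58.830°, r = 39.577°, D_min = 139.354°, rainbow angle = 40.646°.
At 624 nm (n = 1.333): cos²i = 0.25896 → i = 59.410°, r = 40.225°, D_min = 137.922°, rainbow angle = 42.078°.
Angular width = |40.646° − 42.078°| = 1.432°.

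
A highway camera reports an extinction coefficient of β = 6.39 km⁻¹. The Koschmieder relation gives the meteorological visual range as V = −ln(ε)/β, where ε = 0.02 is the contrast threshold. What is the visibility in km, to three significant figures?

0.612 km

V = −ln(0.02) / 6.39 = 3.912 / 6.39 = 0.6122 km.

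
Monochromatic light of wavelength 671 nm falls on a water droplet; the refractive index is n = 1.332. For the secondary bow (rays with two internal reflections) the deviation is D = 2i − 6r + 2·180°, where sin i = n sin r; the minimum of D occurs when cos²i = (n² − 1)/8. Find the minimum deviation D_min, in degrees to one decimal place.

cos²i = (1.77422 − 1)/8 = 0.09678; i = arccos(0.31109) = 71.875°.
sin r = sin 71.875°/1.332 = 0.71350; r = 45.520°.
D_min = 2·71.875° − 6·45.520° + 360° = 230.628°.

230.6°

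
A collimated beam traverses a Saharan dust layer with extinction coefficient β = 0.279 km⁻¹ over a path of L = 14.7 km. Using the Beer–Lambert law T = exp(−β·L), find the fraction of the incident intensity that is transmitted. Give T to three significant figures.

τ = β·L = 0.279 × 14.7 = 4.1013.
T = exp(−4.1013) = 0.0166.

0.0166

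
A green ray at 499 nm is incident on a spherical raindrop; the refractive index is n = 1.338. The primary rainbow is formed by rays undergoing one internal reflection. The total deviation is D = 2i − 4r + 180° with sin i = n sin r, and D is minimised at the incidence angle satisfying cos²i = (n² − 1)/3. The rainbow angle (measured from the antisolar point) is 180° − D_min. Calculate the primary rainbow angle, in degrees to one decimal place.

41.4°

cos²i = (1.79024 − 1)/3 = 0.26341; i = arccos(0.51324) = 59.120°.
sin r = sin 59.120°/1.338 = 0.64144; r = 39.899°.
D_min = 2·59.120° − 4·39.899° + 180° = 138.643°.
Rainbow angle = 180° − D_min = 41.357°.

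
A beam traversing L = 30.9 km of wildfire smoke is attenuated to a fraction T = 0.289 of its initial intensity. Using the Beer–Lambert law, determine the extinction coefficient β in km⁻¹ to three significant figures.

Beer–Lambert: T = exp(−βL) ⇒ β = −ln(T)/L = −ln(0.289)/30.9 = 1.2413/30.9 = 0.04017 km⁻¹.

0.0402 km⁻¹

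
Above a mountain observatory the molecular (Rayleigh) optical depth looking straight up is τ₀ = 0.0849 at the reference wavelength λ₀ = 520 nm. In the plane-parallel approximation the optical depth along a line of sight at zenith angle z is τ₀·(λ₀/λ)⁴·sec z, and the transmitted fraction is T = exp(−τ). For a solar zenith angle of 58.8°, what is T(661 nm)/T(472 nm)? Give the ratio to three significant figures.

Airmass: sec 58.8° = 1.9304.
τ(661 nm) = 0.0849 × (520/661)⁴ × 1.9304 = 0.0849 × 0.3830 × 1.9304 = 0.0628.
τ(472 nm) = 0.0849 × (520/472)⁴ × 1.9304 = 0.0849 × 1.4731 × 1.9304 = 0.2414.
T(661)/T(472) = exp(τ_B − τ_A) = exp(0.1787) = 1.1956.

1.20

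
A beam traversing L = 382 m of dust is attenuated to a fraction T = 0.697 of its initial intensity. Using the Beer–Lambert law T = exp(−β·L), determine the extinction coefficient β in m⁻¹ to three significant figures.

0.000945 m⁻¹

Beer–Lambert: T = exp(−βL) ⇒ β = −ln(T)/L = −ln(0.697)/382 = 0.3610/382 = 0.0009449 m⁻¹.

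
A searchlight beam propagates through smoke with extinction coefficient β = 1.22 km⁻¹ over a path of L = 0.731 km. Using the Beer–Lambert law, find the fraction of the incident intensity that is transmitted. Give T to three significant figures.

0.410

τ = β·L = 1.22 × 0.731 = 0.8918.
T = exp(−0.8918) = 0.4099.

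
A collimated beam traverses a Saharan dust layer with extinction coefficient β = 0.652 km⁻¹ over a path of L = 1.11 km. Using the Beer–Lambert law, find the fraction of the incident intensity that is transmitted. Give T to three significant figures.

τ = β·L = 0.652 × 1.11 = 0.7237.
T = exp(−0.7237) = 0.4849.

0.485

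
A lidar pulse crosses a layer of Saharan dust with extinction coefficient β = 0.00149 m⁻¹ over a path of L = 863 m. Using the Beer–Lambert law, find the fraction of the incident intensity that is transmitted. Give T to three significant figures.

τ = β·L = 0.00149 × 863 = 1.2859.
T = exp(−1.2859) = 0.2764.

0.276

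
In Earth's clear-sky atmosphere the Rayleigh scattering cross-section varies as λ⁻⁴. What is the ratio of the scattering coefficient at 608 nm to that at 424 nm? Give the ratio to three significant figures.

Rayleigh scattering ∝ λ⁻⁴, so the ratio of coefficients is the inverse fourth power of the wavelength ratio.
σ(608)/σ(424) = (424/608)⁴ = (0.6974)⁴ = 0.2365.

0.237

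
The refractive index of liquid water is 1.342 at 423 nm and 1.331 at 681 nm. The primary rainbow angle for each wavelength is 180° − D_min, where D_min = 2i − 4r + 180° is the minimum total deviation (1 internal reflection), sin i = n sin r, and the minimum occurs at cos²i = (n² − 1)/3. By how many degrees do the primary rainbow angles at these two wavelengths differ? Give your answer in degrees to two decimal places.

At 423 nm (n = 1.342): cos²i = 0.26699 → i = 58.888°, r = 39.641°, D_min = 139.213°, rainbow angle = 40.787°.
At 681 nm (n = 1.331): cos²i = 0.25719 → i = 59.527°, r = 40.356°, D_min = 137.630°, rainbow angle = 42.370°.
Angular width = |40.787° − 42.370°| = 1.583°.

1.58°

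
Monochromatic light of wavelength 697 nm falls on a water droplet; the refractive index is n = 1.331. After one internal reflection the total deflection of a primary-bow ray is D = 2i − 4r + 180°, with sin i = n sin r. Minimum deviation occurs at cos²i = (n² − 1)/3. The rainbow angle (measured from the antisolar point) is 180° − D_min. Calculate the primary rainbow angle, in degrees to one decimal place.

cos²i = (1.77156 − 1)/3 = 0.25719; i = arccos(0.50714) = 59.527°.
sin r = sin 59.527°/1.331 = 0.64753; r = 40.356°.
D_min = 2·59.527° − 4·40.356° + 180° = 137.630°.
Rainbow angle = 180° − D_min = 42.370°.

42.4°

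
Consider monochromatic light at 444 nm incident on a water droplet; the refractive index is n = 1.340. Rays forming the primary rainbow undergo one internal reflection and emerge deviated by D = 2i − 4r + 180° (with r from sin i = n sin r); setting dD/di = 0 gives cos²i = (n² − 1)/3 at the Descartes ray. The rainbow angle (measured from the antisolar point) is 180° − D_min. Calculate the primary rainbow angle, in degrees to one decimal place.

cos²i = (1.79560 − 1)/3 = 0.26520; i = arccos(0.51498) = 59.004°.
sin r = sin 59.004°/1.340 = 0.63971; r = 39.770°.
D_min = 2·59.004° − 4·39.770° + 180° = 138.929°.
Rainbow angle = 180° − D_min = 41.071°.

41.1°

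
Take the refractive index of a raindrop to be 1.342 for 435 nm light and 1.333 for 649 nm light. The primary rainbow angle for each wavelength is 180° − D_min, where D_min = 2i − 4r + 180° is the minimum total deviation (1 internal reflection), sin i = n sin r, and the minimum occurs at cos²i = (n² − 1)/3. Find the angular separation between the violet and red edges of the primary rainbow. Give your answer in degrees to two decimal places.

At 435 nm (n = 1.342): cos²i = 0.26699 → i = 58.888°, r = 39.641°, D_min = 139.213°, rainbow angle = 40.787°.
At 649 nm (n = 1.333): cos²i = 0.25896 → i = 59.410°, r = 40.225°, D_min = 137.922°, rainbow angle = 42.078°.
Angular width = |40.787° − 42.078°| = 1.291°.

1.29°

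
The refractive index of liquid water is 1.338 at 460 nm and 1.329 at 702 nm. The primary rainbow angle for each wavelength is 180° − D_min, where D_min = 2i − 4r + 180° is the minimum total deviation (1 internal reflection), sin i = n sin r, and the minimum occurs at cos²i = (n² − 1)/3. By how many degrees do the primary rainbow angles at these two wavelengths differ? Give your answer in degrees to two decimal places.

At 460 nm (n = 1.338): cos²i = 0.26341 → i = 59.120°, r = 39.899°, D_min = 138.643°, rainbow angle = 41.357°.
At 702 nm (n = 1.329): cos²i = 0.25541 → i = 59.643°, r = 40.487°, D_min = 137.337°, rainbow angle = 42.663°.
Angular width = |41.357° − 42.663°| = 1.307°.

1.31°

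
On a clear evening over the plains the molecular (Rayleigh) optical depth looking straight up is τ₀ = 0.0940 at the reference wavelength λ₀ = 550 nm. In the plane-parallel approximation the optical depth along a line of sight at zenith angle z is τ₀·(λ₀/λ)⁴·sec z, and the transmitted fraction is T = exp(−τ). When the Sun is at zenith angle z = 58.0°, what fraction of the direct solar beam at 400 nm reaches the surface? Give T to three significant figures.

sec 58.0° = 1.8871.
τ = 0.0940 × (550/400)⁴ × 1.8871 = 0.0940 × 3.5745 × 1.8871 = 0.6341.
T = exp(−0.6341) = 0.5304.

0.530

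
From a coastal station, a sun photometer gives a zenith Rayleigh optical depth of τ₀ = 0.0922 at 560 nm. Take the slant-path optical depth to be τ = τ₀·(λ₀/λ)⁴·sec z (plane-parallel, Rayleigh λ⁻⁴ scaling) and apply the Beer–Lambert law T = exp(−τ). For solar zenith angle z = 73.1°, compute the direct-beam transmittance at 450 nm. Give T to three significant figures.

sec 73.1° = 3.4399.
τ = 0.0922 × (560/450)⁴ × 3.4399 = 0.0922 × 2.3983 × 3.4399 = 0.7606.
T = exp(−0.7606) = 0.4674.

0.467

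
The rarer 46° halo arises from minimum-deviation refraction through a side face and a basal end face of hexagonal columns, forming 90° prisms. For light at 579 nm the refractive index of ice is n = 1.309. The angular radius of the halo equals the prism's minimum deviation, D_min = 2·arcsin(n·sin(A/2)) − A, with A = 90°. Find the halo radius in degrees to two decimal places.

n·sin(A/2) = 1.309 × sin 45° = 1.309 × 0.7071 = 0.9256.
D_min = 2·arcsin(0.9256) − 90° = 2 × 67.759° − 90° = 45.519°.

45.52°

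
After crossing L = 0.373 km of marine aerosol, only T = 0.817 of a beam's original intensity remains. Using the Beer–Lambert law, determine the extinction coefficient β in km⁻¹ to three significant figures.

0.542 km⁻¹

Beer–Lambert: T = exp(−βL) ⇒ β = −ln(T)/L = −ln(0.817)/0.373 = 0.2021/0.373 = 0.5419 km⁻¹.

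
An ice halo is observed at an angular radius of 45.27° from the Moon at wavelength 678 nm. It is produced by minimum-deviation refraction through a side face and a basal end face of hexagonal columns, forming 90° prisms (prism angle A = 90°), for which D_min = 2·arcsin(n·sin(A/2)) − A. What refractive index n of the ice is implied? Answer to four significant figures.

1.308

Rearranging: n = sin((D_min + A)/2) / sin(A/2).
(D_min + A)/2 = (45.27° + 90°)/2 = 67.635°.
n = sin 67.635° / sin 45° = 0.9248 / 0.7071 = 1.3078.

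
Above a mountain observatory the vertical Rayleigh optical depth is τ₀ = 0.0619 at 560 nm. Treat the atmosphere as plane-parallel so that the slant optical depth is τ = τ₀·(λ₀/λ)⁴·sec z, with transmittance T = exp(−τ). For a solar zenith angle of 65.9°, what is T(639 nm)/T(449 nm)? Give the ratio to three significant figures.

1.32

Airmass: sec 65.9° = 2.4490.
τ(639 nm) = 0.0619 × (560/639)⁴ × 2.4490 = 0.0619 × 0.5899 × 2.4490 = 0.0894.
τ(449 nm) = 0.0619 × (560/449)⁴ × 2.4490 = 0.0619 × 2.4197 × 2.4490 = 0.3668.
T(639)/T(449) = exp(τ_B − τ_A) = exp(0.2774) = 1.3197.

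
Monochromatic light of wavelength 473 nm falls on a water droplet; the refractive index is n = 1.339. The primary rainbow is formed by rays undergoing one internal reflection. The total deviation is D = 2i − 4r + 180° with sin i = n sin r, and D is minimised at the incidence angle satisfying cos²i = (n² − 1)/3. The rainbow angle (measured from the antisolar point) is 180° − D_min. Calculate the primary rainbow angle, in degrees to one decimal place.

41.2°

cos²i = (1.79292 − 1)/3 = 0.26431; i = arccos(0.51411) = 59.062°.
sin r = sin 59.062°/1.339 = 0.64057; r = 39.834°.
D_min = 2·59.062° − 4·39.834° + 180° = 138.786°.
Rainbow angle = 180° − D_min = 41.214°.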